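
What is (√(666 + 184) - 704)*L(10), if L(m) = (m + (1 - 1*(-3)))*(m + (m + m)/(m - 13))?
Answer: -98560/3 + 700*√34/3 ≈ -31493.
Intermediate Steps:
L(m) = (4 + m)*(m + 2*m/(-13 + m)) (L(m) = (m + (1 + 3))*(m + (2*m)/(-13 + m)) = (m + 4)*(m + 2*m/(-13 + m)) = (4 + m)*(m + 2*m/(-13 + m)))
(√(666 + 184) - 704)*L(10) = (√(666 + 184) - 704)*(10*(-44 + 10² - 7*10)/(-13 + 10)) = (√850 - 704)*(10*(-44 + 100 - 70)/(-3)) = (5*√34 - 704)*(10*(-⅓)*(-14)) = (-704 + 5*√34)*(140/3) = -98560/3 + 700*√34/3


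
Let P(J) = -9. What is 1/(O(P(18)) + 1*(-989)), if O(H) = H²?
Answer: -1/908 ≈ -0.0011013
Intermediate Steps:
1/(O(P(18)) + 1*(-989)) = 1/((-9)² + 1*(-989)) = 1/(81 - 989) = 1/(-908) = -1/908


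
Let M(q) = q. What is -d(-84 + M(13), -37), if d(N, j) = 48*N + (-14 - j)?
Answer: 3385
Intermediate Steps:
d(N, j) = -14 - j + 48*N
-d(-84 + M(13), -37) = -(-14 - 1*(-37) + 48*(-84 + 13)) = -(-14 + 37 + 48*(-71)) = -(-14 + 37 - 3408) = -1*(-3385) = 3385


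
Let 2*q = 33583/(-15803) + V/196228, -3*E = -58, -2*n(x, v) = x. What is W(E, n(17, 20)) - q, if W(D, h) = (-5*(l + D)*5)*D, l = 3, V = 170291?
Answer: -602487478274941/55817839512 ≈ -10794.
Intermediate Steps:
n(x, v) = -x/2
E = 58/3 (E = -⅓*(-58) = 58/3 ≈ 19.333)
W(D, h) = D*(-75 - 25*D) (W(D, h) = (-5*(3 + D)*5)*D = (-5*(15 + 5*D))*D = (-75 - 25*D)*D = D*(-75 - 25*D))
q = -3898816251/6201982168 (q = (33583/(-15803) + 170291/196228)/2 = (33583*(-1/15803) + 170291*(1/196228))/2 = (-33583/15803 + 170291/196228)/2 = (½)*(-3898816251/3100991084) = -3898816251/6201982168 ≈ -0.62864)
W(E, n(17, 20)) - q = -25*58/3*(3 + 58/3) - 1*(-3898816251/6201982168) = -25*58/3*67/3 + 3898816251/6201982168 = -97150/9 + 3898816251/6201982168 = -602487478274941/55817839512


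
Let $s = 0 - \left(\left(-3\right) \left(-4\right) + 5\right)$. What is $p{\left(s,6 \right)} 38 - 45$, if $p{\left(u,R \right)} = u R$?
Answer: $-3921$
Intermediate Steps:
$s = -17$ ($s = 0 - \left(12 + 5\right) = 0 - 17 = -17$)
$p{\left(u,R \right)} = R u$
$p{\left(s,6 \right)} 38 - 45 = 6 \left(-17\right) 38 - 45 = \left(-102\right) 38 - 45 = -3876 - 45 = -3921$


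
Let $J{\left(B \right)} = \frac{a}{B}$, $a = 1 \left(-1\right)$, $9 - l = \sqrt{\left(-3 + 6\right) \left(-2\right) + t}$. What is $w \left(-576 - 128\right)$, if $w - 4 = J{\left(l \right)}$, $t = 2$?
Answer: $- \frac{233024}{85} + \frac{1408 i}{85} \approx -2741.5 + 16.565 i$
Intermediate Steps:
$l = 9 - 2 i$ ($l = 9 - \sqrt{\left(-3 + 6\right) \left(-2\right) + 2} = 9 - \sqrt{3 \left(-2\right) + 2} = 9 - \sqrt{-6 + 2} = 9 - \sqrt{-4} = 9 - 2 i \approx 9.0 - 2.0 i$)
$a = -1$
$J{\left(B \right)} = - \frac{1}{B}$
$w = 4 - \frac{9 + 2 i}{85}$ ($w = 4 - \frac{1}{9 - 2 i} = 4 - \frac{9 + 2 i}{85} \approx 3.8941 - 0.023529 i$)
$w \left(-576 - 128\right) = \left(\frac{331}{85} - \frac{2 i}{85}\right) \left(-576 - 128\right) = \left(\frac{331}{85} - \frac{2 i}{85}\right) \left(-704\right) = - \frac{233024}{85} + \frac{1408 i}{85}$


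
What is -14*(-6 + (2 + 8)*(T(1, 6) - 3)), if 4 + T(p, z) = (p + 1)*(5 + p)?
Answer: -616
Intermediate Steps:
T(p, z) = -4 + (1 + p)*(5 + p) (T(p, z) = -4 + (p + 1)*(5 + p) = -4 + (1 + p)*(5 + p))
-14*(-6 + (2 + 8)*(T(1, 6) - 3)) = -14*(-6 + (2 + 8)*((1 + 1**2 + 6*1) - 3)) = -14*(-6 + 10*((1 + 1 + 6) - 3)) = -14*(-6 + 10*(8 - 3)) = -14*(-6 + 10*5) = -14*(-6 + 50) = -14*44 = -616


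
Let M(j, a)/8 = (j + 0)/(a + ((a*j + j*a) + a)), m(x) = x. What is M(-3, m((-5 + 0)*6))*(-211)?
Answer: 211/5 ≈ 42.200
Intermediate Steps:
M(j, a) = 8*j/(2*a + 2*a*j) (M(j, a) = 8*((j + 0)/(a + ((a*j + j*a) + a))) = 8*(j/(a + ((a*j + a*j) + a))) = 8*(j/(a + (2*a*j + a))) = 8*(j/(a + (a + 2*a*j))) = 8*(j/(2*a + 2*a*j)) = 8*j/(2*a + 2*a*j))
M(-3, m((-5 + 0)*6))*(-211) = (4*(-3)/(((-5 + 0)*6)*(1 - 3)))*(-211) = (4*(-3)/(-5*6*(-2)))*(-211) = (4*(-3)*(-½)/(-30))*(-211) = (4*(-3)*(-1/30)*(-½))*(-211) = -⅕*(-211) = 211/5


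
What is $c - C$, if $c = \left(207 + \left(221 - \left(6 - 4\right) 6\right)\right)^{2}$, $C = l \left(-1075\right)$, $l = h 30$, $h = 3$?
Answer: $269806$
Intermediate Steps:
$l = 90$ ($l = 3 \cdot 30 = 90$)
$C = -96750$ ($C = 90 \left(-1075\right) = -96750$)
$c = 173056$ ($c = \left(207 + \left(221 - 2 \cdot 6\right)\right)^{2} = \left(207 + \left(221 - 12\right)\right)^{2} = \left(207 + 209\right)^{2} = 416^{2} = 173056$)
$c - C = 173056 - -96750 = 173056 + 96750 = 269806$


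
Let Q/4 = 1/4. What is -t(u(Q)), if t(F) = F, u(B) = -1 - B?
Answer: 2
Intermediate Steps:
Q = 1 (Q = 4/4 = 4*(¼) = 1)
-t(u(Q)) = -(-1 - 1*1) = -(-1 - 1) = -1*(-2) = 2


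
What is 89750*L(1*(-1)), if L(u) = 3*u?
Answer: -269250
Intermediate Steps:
89750*L(1*(-1)) = 89750*(3*(1*(-1))) = 89750*(3*(-1)) = 89750*(-3) = -269250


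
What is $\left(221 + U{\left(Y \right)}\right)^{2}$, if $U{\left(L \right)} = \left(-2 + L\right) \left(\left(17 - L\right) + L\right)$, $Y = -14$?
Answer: $2601$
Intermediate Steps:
$U{\left(L \right)} = -34 + 17 L$ ($U{\left(L \right)} = \left(-2 + L\right) 17 = -34 + 17 L$)
$\left(221 + U{\left(Y \right)}\right)^{2} = \left(221 + \left(-34 + 17 \left(-14\right)\right)\right)^{2} = \left(221 - 272\right)^{2} = \left(-51\right)^{2} = 2601$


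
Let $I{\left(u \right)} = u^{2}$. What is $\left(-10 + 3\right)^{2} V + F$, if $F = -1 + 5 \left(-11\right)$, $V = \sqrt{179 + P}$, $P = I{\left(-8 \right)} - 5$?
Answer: $-56 + 49 \sqrt{238} \approx 699.94$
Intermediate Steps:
$P = 59$ ($P = \left(-8\right)^{2} - 5 = 64 - 5 = 59$)
$V = \sqrt{238}$ ($V = \sqrt{179 + 59} = \sqrt{238} \approx 15.427$)
$F = -56$ ($F = -1 - 55 = -56$)
$\left(-10 + 3\right)^{2} V + F = \left(-10 + 3\right)^{2} \sqrt{238} - 56 = \left(-7\right)^{2} \sqrt{238} - 56 = 49 \sqrt{238} - 56 = -56 + 49 \sqrt{238}$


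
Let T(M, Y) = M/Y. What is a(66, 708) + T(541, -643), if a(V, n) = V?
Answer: 41897/643 ≈ 65.159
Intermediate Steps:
a(66, 708) + T(541, -643) = 66 + 541/(-643) = 66 + 541*(-1/643) = 66 - 541/643 = 41897/643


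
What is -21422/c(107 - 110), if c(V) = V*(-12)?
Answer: -10711/18 ≈ -595.06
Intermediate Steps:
c(V) = -12*V
-21422/c(107 - 110) = -21422*(-1/(12*(107 - 110))) = -21422/((-12*(-3))) = -21422/36 = -21422*1/36 = -10711/18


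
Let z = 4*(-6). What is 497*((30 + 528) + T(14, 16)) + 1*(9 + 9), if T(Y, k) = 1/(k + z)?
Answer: 2218255/8 ≈ 2.7728e+5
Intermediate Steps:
z = -24
T(Y, k) = 1/(-24 + k) (T(Y, k) = 1/(k - 24) = 1/(-24 + k))
497*((30 + 528) + T(14, 16)) + 1*(9 + 9) = 497*((30 + 528) + 1/(-24 + 16)) + 1*(9 + 9) = 497*(558 + 1/(-8)) + 1*18 = 497*(558 - ⅛) + 18 = 497*(4463/8) + 18 = 2218111/8 + 18 = 2218255/8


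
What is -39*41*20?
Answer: -31980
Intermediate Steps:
-39*41*20 = -1599*20 = -31980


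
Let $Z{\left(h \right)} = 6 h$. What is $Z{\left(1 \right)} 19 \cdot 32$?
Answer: $3648$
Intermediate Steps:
$Z{\left(1 \right)} 19 \cdot 32 = 6 \cdot 1 \cdot 19 \cdot 32 = 6 \cdot 19 \cdot 32 = 114 \cdot 32 = 3648$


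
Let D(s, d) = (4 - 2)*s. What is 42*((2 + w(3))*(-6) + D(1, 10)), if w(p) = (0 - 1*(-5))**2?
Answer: -6720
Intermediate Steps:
w(p) = 25 (w(p) = (0 + 5)**2 = 5**2 = 25)
D(s, d) = 2*s
42*((2 + w(3))*(-6) + D(1, 10)) = 42*((2 + 25)*(-6) + 2*1) = 42*(27*(-6) + 2) = 42*(-162 + 2) = 42*(-160) = -6720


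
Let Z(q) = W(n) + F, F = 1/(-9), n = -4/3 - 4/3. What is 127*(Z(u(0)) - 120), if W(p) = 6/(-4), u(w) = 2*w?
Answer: -278003/18 ≈ -15445.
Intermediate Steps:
n = -8/3 (n = -4*1/3 - 4*1/3 = -4/3 - 4/3 = -8/3 ≈ -2.6667)
W(p) = -3/2 (W(p) = 6*(-1/4) = -3/2)
F = -1/9 ≈ -0.11111
Z(q) = -29/18 (Z(q) = -3/2 - 1/9 = -29/18)
127*(Z(u(0)) - 120) = 127*(-29/18 - 120) = 127*(-2189/18) = -278003/18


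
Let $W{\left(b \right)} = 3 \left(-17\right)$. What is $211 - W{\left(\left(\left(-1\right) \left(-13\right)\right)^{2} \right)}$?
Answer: $262$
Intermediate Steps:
$W{\left(b \right)} = -51$
$211 - W{\left(\left(\left(-1\right) \left(-13\right)\right)^{2} \right)} = 211 - -51 = 211 + 51 = 262$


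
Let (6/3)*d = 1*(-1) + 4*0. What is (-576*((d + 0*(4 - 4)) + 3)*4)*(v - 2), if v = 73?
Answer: -408960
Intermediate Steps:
d = -½ (d = (1*(-1) + 4*0)/2 = (-1 + 0)/2 = (½)*(-1) = -½ ≈ -0.50000)
(-576*((d + 0*(4 - 4)) + 3)*4)*(v - 2) = (-576*((-½ + 0*(4 - 4)) + 3)*4)*(73 - 2) = -576*((-½ + 0*0) + 3)*4*71 = -576*((-½ + 0) + 3)*4*71 = -576*(-½ + 3)*4*71 = -576*(5/2)*4*71 = -576*10*71 = -192*30*71 = -5760*71 = -408960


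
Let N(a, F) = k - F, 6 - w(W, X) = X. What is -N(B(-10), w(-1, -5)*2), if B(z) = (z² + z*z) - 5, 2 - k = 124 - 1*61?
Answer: 83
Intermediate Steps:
k = -61 (k = 2 - (124 - 1*61) = 2 - (124 - 61) = 2 - 1*63 = 2 - 63 = -61)
w(W, X) = 6 - X
B(z) = -5 + 2*z² (B(z) = (z² + z²) - 5 = 2*z² - 5 = -5 + 2*z²)
N(a, F) = -61 - F
-N(B(-10), w(-1, -5)*2) = -(-61 - (6 - 1*(-5))*2) = -(-61 - (6 + 5)*2) = -(-61 - 11*2) = -(-61 - 1*22) = -(-61 - 22) = -1*(-83) = 83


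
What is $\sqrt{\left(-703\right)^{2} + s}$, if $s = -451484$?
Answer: $5 \sqrt{1709} \approx 206.7$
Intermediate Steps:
$\sqrt{\left(-703\right)^{2} + s} = \sqrt{\left(-703\right)^{2} - 451484} = \sqrt{494209 - 451484} = \sqrt{42725} = 5 \sqrt{1709}$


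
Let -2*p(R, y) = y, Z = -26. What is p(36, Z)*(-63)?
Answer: -819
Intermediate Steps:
p(R, y) = -y/2
p(36, Z)*(-63) = -½*(-26)*(-63) = 13*(-63) = -819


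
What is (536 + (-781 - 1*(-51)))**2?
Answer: 37636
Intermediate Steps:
(536 + (-781 - 1*(-51)))**2 = (536 + (-781 + 51))**2 = (536 - 730)**2 = (-194)**2 = 37636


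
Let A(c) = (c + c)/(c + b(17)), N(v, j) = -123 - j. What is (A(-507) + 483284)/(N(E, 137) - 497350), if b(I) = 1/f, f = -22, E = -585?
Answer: -2695527664/2775419775 ≈ -0.97121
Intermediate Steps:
b(I) = -1/22 (b(I) = 1/(-22) = -1/22)
A(c) = 2*c/(-1/22 + c) (A(c) = (c + c)/(c - 1/22) = (2*c)/(-1/22 + c) = 2*c/(-1/22 + c))
(A(-507) + 483284)/(N(E, 137) - 497350) = (44*(-507)/(-1 + 22*(-507)) + 483284)/((-123 - 1*137) - 497350) = (44*(-507)/(-1 - 11154) + 483284)/((-123 - 137) - 497350) = (44*(-507)/(-11155) + 483284)/(-260 - 497350) = (44*(-507)*(-1/11155) + 483284)/(-497610) = (22308/11155 + 483284)*(-1/497610) = (5391055328/11155)*(-1/497610) = -2695527664/2775419775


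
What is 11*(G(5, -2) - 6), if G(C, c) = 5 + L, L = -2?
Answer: -33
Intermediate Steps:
G(C, c) = 3 (G(C, c) = 5 - 2 = 3)
11*(G(5, -2) - 6) = 11*(3 - 6) = 11*(-3) = -33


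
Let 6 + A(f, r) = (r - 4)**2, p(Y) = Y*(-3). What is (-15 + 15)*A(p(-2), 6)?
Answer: 0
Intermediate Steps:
p(Y) = -3*Y
A(f, r) = -6 + (-4 + r)**2 (A(f, r) = -6 + (r - 4)**2 = -6 + (-4 + r)**2)
(-15 + 15)*A(p(-2), 6) = (-15 + 15)*(-6 + (-4 + 6)**2) = 0*(-6 + 2**2) = 0*(-6 + 4) = 0*(-2) = 0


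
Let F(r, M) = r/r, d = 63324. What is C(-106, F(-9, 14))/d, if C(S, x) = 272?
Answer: 68/15831 ≈ 0.0042954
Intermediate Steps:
F(r, M) = 1
C(-106, F(-9, 14))/d = 272/63324 = 272*(1/63324) = 68/15831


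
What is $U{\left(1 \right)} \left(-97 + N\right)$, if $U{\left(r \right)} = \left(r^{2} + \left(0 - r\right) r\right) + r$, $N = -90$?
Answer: $-187$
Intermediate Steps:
$U{\left(r \right)} = r$ ($U{\left(r \right)} = \left(r^{2} + - r r\right) + r = \left(r^{2} - r^{2}\right) + r = 0 + r = r$)
$U{\left(1 \right)} \left(-97 + N\right) = 1 \left(-97 - 90\right) = 1 \left(-187\right) = -187$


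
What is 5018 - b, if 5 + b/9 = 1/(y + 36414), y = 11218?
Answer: 241160807/47632 ≈ 5063.0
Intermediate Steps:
b = -2143431/47632 (b = -45 + 9/(11218 + 36414) = -45 + 9/47632 = -2143431/47632 ≈ -45.000)
5018 - b = 5018 - 1*(-2143431/47632) = 5018 + 2143431/47632 = 241160807/47632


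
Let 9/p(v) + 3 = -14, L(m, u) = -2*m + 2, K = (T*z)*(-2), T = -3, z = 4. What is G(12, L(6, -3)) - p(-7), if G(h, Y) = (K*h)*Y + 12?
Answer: -48747/17 ≈ -2867.5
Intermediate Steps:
K = 24 (K = -3*4*(-2) = -12*(-2) = 24)
L(m, u) = 2 - 2*m
G(h, Y) = 12 + 24*Y*h (G(h, Y) = (24*h)*Y + 12 = 24*Y*h + 12 = 12 + 24*Y*h)
p(v) = -9/17 (p(v) = 9/(-3 - 14) = 9/(-17) = 9*(-1/17) = -9/17)
G(12, L(6, -3)) - p(-7) = (12 + 24*(2 - 2*6)*12) - 1*(-9/17) = (12 + 24*(2 - 12)*12) + 9/17 = (12 + 24*(-10)*12) + 9/17 = (12 - 2880) + 9/17 = -2868 + 9/17 = -48747/17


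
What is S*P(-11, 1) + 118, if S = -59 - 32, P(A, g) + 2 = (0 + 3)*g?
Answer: 27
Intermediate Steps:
P(A, g) = -2 + 3*g (P(A, g) = -2 + (0 + 3)*g = -2 + 3*g)
S = -91
S*P(-11, 1) + 118 = -91*(-2 + 3*1) + 118 = -91*(-2 + 3) + 118 = -91*1 + 118 = -91 + 118 = 27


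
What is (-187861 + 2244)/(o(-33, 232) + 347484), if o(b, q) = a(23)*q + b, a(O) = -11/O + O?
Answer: -4269191/8111549 ≈ -0.52631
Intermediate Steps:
a(O) = O - 11/O
o(b, q) = b + 518*q/23 (o(b, q) = (23 - 11/23)*q + b = 518*q/23 + b = b + 518*q/23)
(-187861 + 2244)/(o(-33, 232) + 347484) = (-187861 + 2244)/((-33 + (518/23)*232) + 347484) = -185617/((-33 + 120176/23) + 347484) = -185617/(119417/23 + 347484) = -185617/8111549/23 = -185617*23/8111549 = -4269191/8111549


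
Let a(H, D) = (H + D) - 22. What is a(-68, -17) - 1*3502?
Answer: -3609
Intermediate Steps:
a(H, D) = -22 + D + H (a(H, D) = (D + H) - 22 = -22 + D + H)
a(-68, -17) - 1*3502 = (-22 - 17 - 68) - 1*3502 = -107 - 3502 = -3609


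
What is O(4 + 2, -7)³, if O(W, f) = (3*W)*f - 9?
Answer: -2460375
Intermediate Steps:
O(W, f) = -9 + 3*W*f (O(W, f) = 3*W*f - 9 = -9 + 3*W*f)
O(4 + 2, -7)³ = (-9 + 3*(4 + 2)*(-7))³ = (-9 + 3*6*(-7))³ = (-9 - 126)³ = (-135)³ = -2460375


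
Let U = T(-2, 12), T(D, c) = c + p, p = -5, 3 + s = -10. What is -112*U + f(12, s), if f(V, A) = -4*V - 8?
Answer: -840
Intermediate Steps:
s = -13 (s = -3 - 10 = -13)
T(D, c) = -5 + c (T(D, c) = c - 5 = -5 + c)
U = 7 (U = -5 + 12 = 7)
f(V, A) = -8 - 4*V
-112*U + f(12, s) = -112*7 + (-8 - 4*12) = -784 + (-8 - 48) = -784 - 56 = -840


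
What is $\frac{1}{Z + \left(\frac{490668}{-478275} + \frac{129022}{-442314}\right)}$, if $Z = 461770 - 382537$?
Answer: $\frac{35257954725}{2793547070505458} \approx 1.2621 \cdot 10^{-5}$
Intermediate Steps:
$Z = 79233$ ($Z = 461770 - 382537 = 79233$)
$\frac{1}{Z + \left(\frac{490668}{-478275} + \frac{129022}{-442314}\right)} = \frac{1}{79233 + \left(\frac{490668}{-478275} + \frac{129022}{-442314}\right)} = \frac{1}{79233 + \left(490668 \left(- \frac{1}{478275}\right) + 129022 \left(- \frac{1}{442314}\right)\right)} = \frac{1}{79233 - \frac{46456220467}{35257954725}} = \frac{1}{\frac{2793547070505458}{35257954725}} = \frac{35257954725}{2793547070505458}$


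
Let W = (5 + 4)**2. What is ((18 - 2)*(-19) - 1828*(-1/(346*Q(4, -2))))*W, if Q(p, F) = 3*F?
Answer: -4272291/173 ≈ -24695.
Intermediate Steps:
W = 81 (W = 9**2 = 81)
((18 - 2)*(-19) - 1828*(-1/(346*Q(4, -2))))*W = ((18 - 2)*(-19) - 1828/((-1038*(-2))))*81 = (16*(-19) - 1828/((-346*(-6))))*81 = (-304 - 1828/2076)*81 = (-304 - 1828*1/2076)*81 = (-304 - 457/519)*81 = -158233/519*81 = -4272291/173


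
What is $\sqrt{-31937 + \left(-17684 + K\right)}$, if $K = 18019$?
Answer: $i \sqrt{31602} \approx 177.77 i$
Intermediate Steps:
$\sqrt{-31937 + \left(-17684 + K\right)} = \sqrt{-31937 + \left(-17684 + 18019\right)} = \sqrt{-31937 + 335} = \sqrt{-31602} = i \sqrt{31602}$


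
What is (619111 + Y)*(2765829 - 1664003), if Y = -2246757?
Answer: -1793382681596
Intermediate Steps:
(619111 + Y)*(2765829 - 1664003) = (619111 - 2246757)*(2765829 - 1664003) = -1627646*1101826 = -1793382681596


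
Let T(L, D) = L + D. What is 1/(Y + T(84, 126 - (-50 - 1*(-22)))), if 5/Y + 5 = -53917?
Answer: 53922/12833431 ≈ 0.0042017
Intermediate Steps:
T(L, D) = D + L
Y = -5/53922 (Y = 5/(-5 - 53917) = 5/(-53922) = 5*(-1/53922) = -5/53922 ≈ -9.2727e-5)
1/(Y + T(84, 126 - (-50 - 1*(-22)))) = 1/(-5/53922 + ((126 - (-50 - 1*(-22))) + 84)) = 1/(-5/53922 + ((126 - (-50 + 22)) + 84)) = 1/(-5/53922 + ((126 - 1*(-28)) + 84)) = 1/(-5/53922 + ((126 + 28) + 84)) = 1/(-5/53922 + (154 + 84)) = 1/(-5/53922 + 238) = 1/(12833431/53922) = 53922/12833431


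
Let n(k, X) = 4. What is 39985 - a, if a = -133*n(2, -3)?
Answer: 40517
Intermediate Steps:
a = -532 (a = -133*4 = -532)
39985 - a = 39985 - 1*(-532) = 39985 + 532 = 40517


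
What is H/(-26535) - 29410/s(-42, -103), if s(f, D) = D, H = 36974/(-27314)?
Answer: 1522549648873/5332287855 ≈ 285.53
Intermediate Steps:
H = -2641/1951 (H = 36974*(-1/27314) = -2641/1951 ≈ -1.3537)
H/(-26535) - 29410/s(-42, -103) = -2641/1951/(-26535) - 29410/(-103) = -2641/1951*(-1/26535) - 29410*(-1/103) = 2641/51769785 + 29410/103 = 1522549648873/5332287855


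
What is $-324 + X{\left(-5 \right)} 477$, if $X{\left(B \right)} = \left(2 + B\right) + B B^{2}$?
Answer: $-61380$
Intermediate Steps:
$X{\left(B \right)} = 2 + B + B^{3}$ ($X{\left(B \right)} = \left(2 + B\right) + B^{3} = 2 + B + B^{3}$)
$-324 + X{\left(-5 \right)} 477 = -324 + \left(2 - 5 + \left(-5\right)^{3}\right) 477 = -324 + \left(2 - 5 - 125\right) 477 = -324 - 61056 = -61380$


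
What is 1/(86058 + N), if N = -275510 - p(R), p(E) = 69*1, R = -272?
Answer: -1/189521 ≈ -5.2765e-6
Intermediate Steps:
p(E) = 69
N = -275579 (N = -275510 - 1*69 = -275510 - 69 = -275579)
1/(86058 + N) = 1/(86058 - 275579) = 1/(-189521) = -1/189521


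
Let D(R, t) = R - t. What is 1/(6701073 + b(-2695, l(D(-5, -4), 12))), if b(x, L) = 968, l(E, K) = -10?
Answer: 1/6702041 ≈ 1.4921e-7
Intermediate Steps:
1/(6701073 + b(-2695, l(D(-5, -4), 12))) = 1/(6701073 + 968) = 1/6702041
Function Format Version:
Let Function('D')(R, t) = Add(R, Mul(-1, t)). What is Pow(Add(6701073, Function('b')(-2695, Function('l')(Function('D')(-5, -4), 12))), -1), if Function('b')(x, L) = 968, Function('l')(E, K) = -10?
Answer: Rational(1, 6702041) ≈ 1.4921e-7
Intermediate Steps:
Pow(Add(6701073, Function('b')(-2695, Function('l')(Function('D')(-5, -4), 12))), -1) = Pow(Add(6701073, 968), -1) = Pow(6702041, -1) = Rational(1, 6702041)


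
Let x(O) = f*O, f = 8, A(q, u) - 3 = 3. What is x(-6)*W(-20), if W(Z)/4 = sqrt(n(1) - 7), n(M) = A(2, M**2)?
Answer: -192*I ≈ -192.0*I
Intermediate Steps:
A(q, u) = 6 (A(q, u) = 3 + 3 = 6)
x(O) = 8*O
n(M) = 6
W(Z) = 4*I (W(Z) = 4*sqrt(6 - 7) = 4*sqrt(-1) = 4*I)
x(-6)*W(-20) = (8*(-6))*(4*I) = -192*I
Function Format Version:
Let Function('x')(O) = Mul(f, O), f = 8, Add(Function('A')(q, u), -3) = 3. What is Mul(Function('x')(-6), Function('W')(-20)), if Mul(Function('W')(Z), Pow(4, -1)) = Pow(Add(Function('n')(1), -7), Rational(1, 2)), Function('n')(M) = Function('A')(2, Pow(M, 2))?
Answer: Mul(-192, I) ≈ Mul(-192.00, I)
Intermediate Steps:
Function('A')(q, u) = 6 (Function('A')(q, u) = Add(3, 3) = 6)
Function('x')(O) = Mul(8, O)
Function('n')(M) = 6
Function('W')(Z) = Mul(4, I) (Function('W')(Z) = Mul(4, Pow(Add(6, -7), Rational(1, 2))) = Mul(4, Pow(-1, Rational(1, 2))) = Mul(4, I))
Mul(Function('x')(-6), Function('W')(-20)) = Mul(Mul(8, -6), Mul(4, I)) = Mul(-48, Mul(4, I)) = Mul(-192, I)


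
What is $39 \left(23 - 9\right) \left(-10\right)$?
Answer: $-5460$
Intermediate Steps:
$39 \left(23 - 9\right) \left(-10\right) = 39 \cdot 14 \left(-10\right) = 546 \left(-10\right) = -5460$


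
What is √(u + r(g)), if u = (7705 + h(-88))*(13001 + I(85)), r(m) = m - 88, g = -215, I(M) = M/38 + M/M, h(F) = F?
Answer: 3*√15892498586/38 ≈ 9952.5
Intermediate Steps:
I(M) = 1 + M/38 (I(M) = M*(1/38) + 1 = M/38 + 1 = 1 + M/38)
r(m) = -88 + m
u = 3764024337/38 (u = (7705 - 88)*(13001 + (1 + (1/38)*85)) = 7617*(13001 + (1 + 85/38)) = 7617*(13001 + 123/38) = 7617*(494161/38) = 3764024337/38 ≈ 9.9053e+7)
√(u + r(g)) = √(3764024337/38 + (-88 - 215)) = √(3764024337/38 - 303) = √(3764012823/38) = 3*√15892498586/38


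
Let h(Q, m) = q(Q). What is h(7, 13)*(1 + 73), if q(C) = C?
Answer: 518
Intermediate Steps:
h(Q, m) = Q
h(7, 13)*(1 + 73) = 7*(1 + 73) = 7*74 = 518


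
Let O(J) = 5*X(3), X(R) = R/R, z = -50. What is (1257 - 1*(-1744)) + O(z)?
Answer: 3006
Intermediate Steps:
X(R) = 1
O(J) = 5 (O(J) = 5*1 = 5)
(1257 - 1*(-1744)) + O(z) = (1257 - 1*(-1744)) + 5 = (1257 + 1744) + 5 = 3001 + 5 = 3006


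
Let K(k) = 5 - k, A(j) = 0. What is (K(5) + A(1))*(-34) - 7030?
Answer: -7030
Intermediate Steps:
(K(5) + A(1))*(-34) - 7030 = ((5 - 1*5) + 0)*(-34) - 7030 = ((5 - 5) + 0)*(-34) - 7030 = (0 + 0)*(-34) - 7030 = 0*(-34) - 7030 = 0 - 7030 = -7030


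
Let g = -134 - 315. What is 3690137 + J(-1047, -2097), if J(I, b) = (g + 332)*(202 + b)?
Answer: 3911852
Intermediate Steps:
g = -449
J(I, b) = -23634 - 117*b (J(I, b) = (-449 + 332)*(202 + b) = -117*(202 + b) = -23634 - 117*b)
3690137 + J(-1047, -2097) = 3690137 + (-23634 - 117*(-2097)) = 3690137 + (-23634 + 245349) = 3690137 + 221715 = 3911852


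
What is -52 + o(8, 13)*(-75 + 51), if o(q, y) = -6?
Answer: 92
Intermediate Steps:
-52 + o(8, 13)*(-75 + 51) = -52 - 6*(-75 + 51) = -52 - 6*(-24) = -52 + 144 = 92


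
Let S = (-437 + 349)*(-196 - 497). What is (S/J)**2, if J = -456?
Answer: 6456681/361 ≈ 17886.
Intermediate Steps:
S = 60984 (S = -88*(-693) = 60984)
(S/J)**2 = (60984/(-456))**2 = (60984*(-1/456))**2 = (-2541/19)**2 = 6456681/361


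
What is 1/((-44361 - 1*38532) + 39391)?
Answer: -1/43502 ≈ -2.2987e-5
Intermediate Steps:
1/((-44361 - 1*38532) + 39391) = 1/((-44361 - 38532) + 39391) = 1/(-82893 + 39391) = 1/(-43502) = -1/43502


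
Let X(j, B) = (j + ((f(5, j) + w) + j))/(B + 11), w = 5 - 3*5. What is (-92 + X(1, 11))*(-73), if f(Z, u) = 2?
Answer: 74095/11 ≈ 6735.9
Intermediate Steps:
w = -10 (w = 5 - 1*15 = 5 - 15 = -10)
X(j, B) = (-8 + 2*j)/(11 + B) (X(j, B) = (j + ((2 - 10) + j))/(B + 11) = (j + (-8 + j))/(11 + B) = (-8 + 2*j)/(11 + B))
(-92 + X(1, 11))*(-73) = (-92 + 2*(-4 + 1)/(11 + 11))*(-73) = (-92 + 2*(-3)/22)*(-73) = (-92 + 2*(1/22)*(-3))*(-73) = (-92 - 3/11)*(-73) = -1015/11*(-73) = 74095/11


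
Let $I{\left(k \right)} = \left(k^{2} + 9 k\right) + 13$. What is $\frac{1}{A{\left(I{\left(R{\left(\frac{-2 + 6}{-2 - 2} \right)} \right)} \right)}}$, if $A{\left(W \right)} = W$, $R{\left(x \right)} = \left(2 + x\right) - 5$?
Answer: $- \frac{1}{7} \approx -0.14286$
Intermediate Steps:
$R{\left(x \right)} = -3 + x$
$I{\left(k \right)} = 13 + k^{2} + 9 k$
$\frac{1}{A{\left(I{\left(R{\left(\frac{-2 + 6}{-2 - 2} \right)} \right)} \right)}} = \frac{1}{13 + \left(-3 + \frac{-2 + 6}{-2 - 2}\right)^{2} + 9 \left(-3 + \frac{-2 + 6}{-2 - 2}\right)} = \frac{1}{13 + \left(-3 + \frac{4}{-4}\right)^{2} + 9 \left(-3 + \frac{4}{-4}\right)} = \frac{1}{13 + \left(-3 + 4 \left(- \frac{1}{4}\right)\right)^{2} + 9 \left(-3 + 4 \left(- \frac{1}{4}\right)\right)} = \frac{1}{13 + \left(-3 - 1\right)^{2} + 9 \left(-3 - 1\right)} = \frac{1}{13 + \left(-4\right)^{2} + 9 \left(-4\right)} = \frac{1}{13 + 16 - 36} = \frac{1}{-7} = - \frac{1}{7}$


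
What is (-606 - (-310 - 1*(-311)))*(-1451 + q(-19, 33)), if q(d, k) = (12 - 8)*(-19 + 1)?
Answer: 924461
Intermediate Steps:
q(d, k) = -72 (q(d, k) = 4*(-18) = -72)
(-606 - (-310 - 1*(-311)))*(-1451 + q(-19, 33)) = (-606 - (-310 - 1*(-311)))*(-1451 - 72) = (-606 - (-310 + 311))*(-1523) = (-606 - 1*1)*(-1523) = (-606 - 1)*(-1523) = -607*(-1523) = 924461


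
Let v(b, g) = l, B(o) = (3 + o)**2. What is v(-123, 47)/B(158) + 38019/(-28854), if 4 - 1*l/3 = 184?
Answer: -47670079/35615454 ≈ -1.3385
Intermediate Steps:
l = -540 (l = 12 - 3*184 = 12 - 552 = -540)
v(b, g) = -540
v(-123, 47)/B(158) + 38019/(-28854) = -540/(3 + 158)**2 + 38019/(-28854) = -540/(161**2) + 38019*(-1/28854) = -540/25921 - 12673/9618 = -47670079/35615454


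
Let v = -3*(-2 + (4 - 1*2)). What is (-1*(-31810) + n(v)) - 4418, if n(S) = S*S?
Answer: 27392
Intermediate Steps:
v = 0 (v = -3*(-2 + (4 - 2)) = -3*(-2 + 2) = -3*0 = 0)
n(S) = S²
(-1*(-31810) + n(v)) - 4418 = (-1*(-31810) + 0²) - 4418 = (31810 + 0) - 4418 = 31810 - 4418 = 27392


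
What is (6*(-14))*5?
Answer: -420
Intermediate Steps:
(6*(-14))*5 = -84*5 = -420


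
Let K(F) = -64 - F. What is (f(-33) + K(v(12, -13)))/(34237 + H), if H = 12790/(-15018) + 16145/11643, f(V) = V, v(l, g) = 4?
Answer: -2943385329/997764933613 ≈ -0.0029500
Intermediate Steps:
H = 15591940/29142429 (H = 12790*(-1/15018) + 16145*(1/11643) = -6395/7509 + 16145/11643 = 15591940/29142429 ≈ 0.53503)
(f(-33) + K(v(12, -13)))/(34237 + H) = (-33 + (-64 - 1*4))/(34237 + 15591940/29142429) = (-33 + (-64 - 4))/(997764933613/29142429) = (-33 - 68)*(29142429/997764933613) = -101*29142429/997764933613 = -2943385329/997764933613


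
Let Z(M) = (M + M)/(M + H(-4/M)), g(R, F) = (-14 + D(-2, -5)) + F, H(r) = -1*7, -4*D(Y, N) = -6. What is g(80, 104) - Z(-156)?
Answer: 29205/326 ≈ 89.586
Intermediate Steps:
D(Y, N) = 3/2 (D(Y, N) = -¼*(-6) = 3/2)
H(r) = -7
g(R, F) = -25/2 + F (g(R, F) = (-14 + 3/2) + F = -25/2 + F)
Z(M) = 2*M/(-7 + M) (Z(M) = (M + M)/(M - 7) = (2*M)/(-7 + M) = 2*M/(-7 + M))
g(80, 104) - Z(-156) = (-25/2 + 104) - 2*(-156)/(-7 - 156) = 183/2 - 2*(-156)/(-163) = 183/2 - 2*(-156)*(-1)/163 = 183/2 - 1*312/163 = 183/2 - 312/163 = 29205/326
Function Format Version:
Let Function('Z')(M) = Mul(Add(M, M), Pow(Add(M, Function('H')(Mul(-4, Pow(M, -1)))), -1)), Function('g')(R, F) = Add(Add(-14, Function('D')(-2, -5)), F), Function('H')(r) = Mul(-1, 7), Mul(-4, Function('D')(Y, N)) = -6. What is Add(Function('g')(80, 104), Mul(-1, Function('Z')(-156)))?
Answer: Rational(29205, 326) ≈ 89.586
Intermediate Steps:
Function('D')(Y, N) = Rational(3, 2) (Function('D')(Y, N) = Mul(Rational(-1, 4), -6) = Rational(3, 2))
Function('H')(r) = -7
Function('g')(R, F) = Add(Rational(-25, 2), F) (Function('g')(R, F) = Add(Add(-14, Rational(3, 2)), F) = Add(Rational(-25, 2), F))
Function('Z')(M) = Mul(2, M, Pow(Add(-7, M), -1)) (Function('Z')(M) = Mul(Add(M, M), Pow(Add(M, -7), -1)) = Mul(Mul(2, M), Pow(Add(-7, M), -1)) = Mul(2, M, Pow(Add(-7, M), -1)))
Add(Function('g')(80, 104), Mul(-1, Function('Z')(-156))) = Add(Add(Rational(-25, 2), 104), Mul(-1, Mul(2, -156, Pow(Add(-7, -156), -1)))) = Add(Rational(183, 2), Mul(-1, Mul(2, -156, Pow(-163, -1)))) = Add(Rational(183, 2), Mul(-1, Mul(2, -156, Rational(-1, 163)))) = Add(Rational(183, 2), Mul(-1, Rational(312, 163))) = Add(Rational(183, 2), Rational(-312, 163)) = Rational(29205, 326)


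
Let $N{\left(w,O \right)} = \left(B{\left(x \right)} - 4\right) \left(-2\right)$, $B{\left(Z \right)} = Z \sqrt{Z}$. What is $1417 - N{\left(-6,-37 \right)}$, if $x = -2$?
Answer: $1409 - 4 i \sqrt{2} \approx 1409.0 - 5.6569 i$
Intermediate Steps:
$B{\left(Z \right)} = Z^{\frac{3}{2}}$
$N{\left(w,O \right)} = 8 + 4 i \sqrt{2}$ ($N{\left(w,O \right)} = \left(\left(-2\right)^{\frac{3}{2}} - 4\right) \left(-2\right) = \left(- 2 i \sqrt{2} - 4\right) \left(-2\right) = \left(-4 - 2 i \sqrt{2}\right) \left(-2\right) = 8 + 4 i \sqrt{2}$)
$1417 - N{\left(-6,-37 \right)} = 1417 - \left(8 + 4 i \sqrt{2}\right) = 1409 - 4 i \sqrt{2}$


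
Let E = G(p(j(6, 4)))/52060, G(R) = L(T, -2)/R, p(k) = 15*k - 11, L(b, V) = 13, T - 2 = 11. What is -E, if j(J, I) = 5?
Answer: -13/3331840 ≈ -3.9017e-6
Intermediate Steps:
T = 13 (T = 2 + 11 = 13)
p(k) = -11 + 15*k
G(R) = 13/R
E = 13/3331840 (E = (13/(-11 + 15*5))/52060 = (13/(-11 + 75))*(1/52060) = (13/64)*(1/52060) = 13/3331840 ≈ 3.9017e-6)
-E = -1*13/3331840 = -13/3331840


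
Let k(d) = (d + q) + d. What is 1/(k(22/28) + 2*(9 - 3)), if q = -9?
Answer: 7/32 ≈ 0.21875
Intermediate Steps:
k(d) = -9 + 2*d (k(d) = (d - 9) + d = (-9 + d) + d = -9 + 2*d)
1/(k(22/28) + 2*(9 - 3)) = 1/((-9 + 2*(22/28)) + 2*(9 - 3)) = 1/((-9 + 2*(22*(1/28))) + 2*6) = 1/((-9 + 2*(11/14)) + 12) = 1/((-9 + 11/7) + 12) = 1/(-52/7 + 12) = 1/(32/7) = 7/32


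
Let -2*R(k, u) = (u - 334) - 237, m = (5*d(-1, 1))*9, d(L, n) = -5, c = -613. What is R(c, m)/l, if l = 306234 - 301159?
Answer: 398/5075 ≈ 0.078424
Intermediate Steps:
m = -225 (m = (5*(-5))*9 = -25*9 = -225)
R(k, u) = 571/2 - u/2 (R(k, u) = -((u - 334) - 237)/2 = -((-334 + u) - 237)/2 = -(-571 + u)/2 = 571/2 - u/2)
l = 5075
R(c, m)/l = (571/2 - 1/2*(-225))/5075 = (571/2 + 225/2)*(1/5075) = 398*(1/5075) = 398/5075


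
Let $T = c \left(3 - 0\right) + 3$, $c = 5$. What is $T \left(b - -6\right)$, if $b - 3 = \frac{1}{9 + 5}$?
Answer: $\frac{1143}{7} \approx 163.29$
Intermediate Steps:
$b = \frac{43}{14}$ ($b = 3 + \frac{1}{9 + 5} = 3 + \frac{1}{14} = \frac{43}{14} \approx 3.0714$)
$T = 18$ ($T = 5 \left(3 - 0\right) + 3 = 5 \left(3 + 0\right) + 3 = 5 \cdot 3 + 3 = 15 + 3 = 18$)
$T \left(b - -6\right) = 18 \left(\frac{43}{14} - -6\right) = 18 \left(\frac{43}{14} + 6\right) = 18 \cdot \frac{127}{14} = \frac{1143}{7}$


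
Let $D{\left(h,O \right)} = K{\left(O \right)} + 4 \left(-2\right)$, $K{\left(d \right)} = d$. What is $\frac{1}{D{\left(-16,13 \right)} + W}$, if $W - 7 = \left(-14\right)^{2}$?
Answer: $\frac{1}{208} \approx 0.0048077$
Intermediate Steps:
$W = 203$ ($W = 7 + \left(-14\right)^{2} = 7 + 196 = 203$)
$D{\left(h,O \right)} = -8 + O$ ($D{\left(h,O \right)} = O + 4 \left(-2\right) = O - 8 = -8 + O$)
$\frac{1}{D{\left(-16,13 \right)} + W} = \frac{1}{\left(-8 + 13\right) + 203} = \frac{1}{5 + 203} = \frac{1}{208}$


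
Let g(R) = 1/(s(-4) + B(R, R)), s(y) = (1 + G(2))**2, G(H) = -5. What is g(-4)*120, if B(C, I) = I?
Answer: 10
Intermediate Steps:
s(y) = 16 (s(y) = (1 - 5)**2 = (-4)**2 = 16)
g(R) = 1/(16 + R)
g(-4)*120 = 120/(16 - 4) = 120/12 = (1/12)*120 = 10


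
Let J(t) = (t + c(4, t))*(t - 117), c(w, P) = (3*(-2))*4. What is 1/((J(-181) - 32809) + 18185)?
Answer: 1/46466 ≈ 2.1521e-5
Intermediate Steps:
c(w, P) = -24 (c(w, P) = -6*4 = -24)
J(t) = (-117 + t)*(-24 + t) (J(t) = (t - 24)*(t - 117) = (-24 + t)*(-117 + t) = (-117 + t)*(-24 + t))
1/((J(-181) - 32809) + 18185) = 1/(((2808 + (-181)**2 - 141*(-181)) - 32809) + 18185) = 1/(((2808 + 32761 + 25521) - 32809) + 18185) = 1/((61090 - 32809) + 18185) = 1/(28281 + 18185) = 1/46466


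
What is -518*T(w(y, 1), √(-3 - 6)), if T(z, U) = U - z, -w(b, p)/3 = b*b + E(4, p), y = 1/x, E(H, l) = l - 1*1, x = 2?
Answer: -777/2 - 1554*I ≈ -388.5 - 1554.0*I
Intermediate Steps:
E(H, l) = -1 + l (E(H, l) = l - 1 = -1 + l)
y = ½ (y = 1/2 = ½ ≈ 0.50000)
w(b, p) = 3 - 3*p - 3*b² (w(b, p) = -3*(b*b + (-1 + p)) = -3*(b² + (-1 + p)) = -3*(-1 + p + b²) = 3 - 3*p - 3*b²)
-518*T(w(y, 1), √(-3 - 6)) = -518*(√(-3 - 6) - (3 - 3*1 - 3*(½)²)) = -518*(√(-9) - (3 - 3 - 3*¼)) = -518*(3*I - (3 - 3 - ¾)) = -518*(3*I - 1*(-¾)) = -518*(3*I + ¾) = -518*(¾ + 3*I) = -777/2 - 1554*I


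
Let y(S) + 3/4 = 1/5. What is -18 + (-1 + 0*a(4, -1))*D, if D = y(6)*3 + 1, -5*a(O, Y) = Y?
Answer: -347/20 ≈ -17.350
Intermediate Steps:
y(S) = -11/20 (y(S) = -¾ + 1/5 = -¾ + ⅕ = -11/20)
a(O, Y) = -Y/5
D = -13/20 (D = -11/20*3 + 1 = -33/20 + 1 = -13/20 ≈ -0.65000)
-18 + (-1 + 0*a(4, -1))*D = -18 + (-1 + 0*(-⅕*(-1)))*(-13/20) = -18 + (-1 + 0*(⅕))*(-13/20) = -18 + (-1 + 0)*(-13/20) = -18 - 1*(-13/20) = -18 + 13/20 = -347/20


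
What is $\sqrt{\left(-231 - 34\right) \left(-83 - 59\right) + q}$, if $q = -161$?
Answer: $\sqrt{37469} \approx 193.57$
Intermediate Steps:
$\sqrt{\left(-231 - 34\right) \left(-83 - 59\right) + q} = \sqrt{\left(-231 - 34\right) \left(-83 - 59\right) - 161} = \sqrt{\left(-265\right) \left(-142\right) - 161} = \sqrt{37630 - 161} = \sqrt{37469}$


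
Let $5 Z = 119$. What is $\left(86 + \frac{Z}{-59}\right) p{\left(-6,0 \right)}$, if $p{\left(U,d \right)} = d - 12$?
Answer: $- \frac{303012}{295} \approx -1027.2$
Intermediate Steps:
$Z = \frac{119}{5}$ ($Z = \frac{1}{5} \cdot 119 = \frac{119}{5} \approx 23.8$)
$p{\left(U,d \right)} = -12 + d$
$\left(86 + \frac{Z}{-59}\right) p{\left(-6,0 \right)} = \left(86 + \frac{119}{5 \left(-59\right)}\right) \left(-12 + 0\right) = \left(86 + \frac{119}{5} \left(- \frac{1}{59}\right)\right) \left(-12\right) = \left(86 - \frac{119}{295}\right) \left(-12\right) = \frac{25251}{295} \left(-12\right) = - \frac{303012}{295}$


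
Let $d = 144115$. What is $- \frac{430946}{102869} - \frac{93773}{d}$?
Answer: $- \frac{1750051647}{361584535} \approx -4.84$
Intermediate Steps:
$- \frac{430946}{102869} - \frac{93773}{d} = - \frac{430946}{102869} - \frac{93773}{144115} = - \frac{1750051647}{361584535}$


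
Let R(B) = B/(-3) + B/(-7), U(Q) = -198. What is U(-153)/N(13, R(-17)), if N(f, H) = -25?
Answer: 198/25 ≈ 7.9200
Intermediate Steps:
R(B) = -10*B/21 (R(B) = B*(-⅓) + B*(-⅐) = -B/3 - B/7 = -10*B/21)
U(-153)/N(13, R(-17)) = -198/(-25) = -198*(-1/25) = 198/25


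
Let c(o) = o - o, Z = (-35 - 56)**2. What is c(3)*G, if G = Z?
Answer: 0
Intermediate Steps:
Z = 8281 (Z = (-91)**2 = 8281)
c(o) = 0
G = 8281
c(3)*G = 0*8281 = 0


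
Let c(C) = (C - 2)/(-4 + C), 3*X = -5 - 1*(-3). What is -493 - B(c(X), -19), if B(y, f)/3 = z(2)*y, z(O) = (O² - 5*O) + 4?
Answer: -3427/7 ≈ -489.57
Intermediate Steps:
X = -⅔ (X = (-5 - 1*(-3))/3 = (-5 + 3)/3 = (⅓)*(-2) = -⅔ ≈ -0.66667)
c(C) = (-2 + C)/(-4 + C)
z(O) = 4 + O² - 5*O
B(y, f) = -6*y (B(y, f) = 3*((4 + 2² - 5*2)*y) = 3*((4 + 4 - 10)*y) = 3*(-2*y) = -6*y)
-493 - B(c(X), -19) = -493 - (-6)*(-2 - ⅔)/(-4 - ⅔) = -493 - (-6)*-8/3/(-14/3) = -493 - (-6)*(-3/14*(-8/3)) = -493 - (-6)*4/7 = -493 - 1*(-24/7) = -493 + 24/7 = -3427/7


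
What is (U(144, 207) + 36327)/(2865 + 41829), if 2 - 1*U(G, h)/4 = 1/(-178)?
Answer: 359313/441974 ≈ 0.81297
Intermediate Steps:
U(G, h) = 714/89 (U(G, h) = 8 - 4/(-178) = 8 - 4*(-1/178) = 8 + 2/89 = 714/89)
(U(144, 207) + 36327)/(2865 + 41829) = (714/89 + 36327)/(2865 + 41829) = (3233817/89)/44694 = (3233817/89)*(1/44694) = 359313/441974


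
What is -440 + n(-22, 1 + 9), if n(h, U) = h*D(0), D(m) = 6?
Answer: -572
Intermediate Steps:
n(h, U) = 6*h (n(h, U) = h*6 = 6*h)
-440 + n(-22, 1 + 9) = -440 + 6*(-22) = -440 - 132 = -572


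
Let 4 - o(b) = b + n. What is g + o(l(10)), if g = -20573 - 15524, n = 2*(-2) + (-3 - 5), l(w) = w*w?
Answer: -36181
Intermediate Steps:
l(w) = w**2
n = -12 (n = -4 - 8 = -12)
o(b) = 16 - b (o(b) = 4 - (b - 12) = 4 - (-12 + b) = 4 + (12 - b) = 16 - b)
g = -36097
g + o(l(10)) = -36097 + (16 - 1*10**2) = -36097 + (16 - 1*100) = -36097 + (16 - 100) = -36097 - 84 = -36181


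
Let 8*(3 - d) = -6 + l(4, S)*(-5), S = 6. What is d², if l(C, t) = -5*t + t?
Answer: 2025/16 ≈ 126.56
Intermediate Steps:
l(C, t) = -4*t
d = -45/4 (d = 3 - (-6 - 4*6*(-5))/8 = 3 - (-6 - 24*(-5))/8 = 3 - (-6 + 120)/8 = 3 - ⅛*114 = 3 - 57/4 = -45/4 ≈ -11.250)
d² = (-45/4)² = 2025/16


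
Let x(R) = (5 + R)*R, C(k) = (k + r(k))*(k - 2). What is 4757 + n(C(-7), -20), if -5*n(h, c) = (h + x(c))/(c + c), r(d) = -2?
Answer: 951781/200 ≈ 4758.9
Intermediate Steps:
C(k) = (-2 + k)² (C(k) = (k - 2)*(k - 2) = (-2 + k)*(-2 + k) = (-2 + k)²)
x(R) = R*(5 + R)
n(h, c) = -(h + c*(5 + c))/(10*c) (n(h, c) = -(h + c*(5 + c))/(5*(c + c)) = -(h + c*(5 + c))/(5*(2*c)) = -(h + c*(5 + c))*1/(2*c)/5 = -(h + c*(5 + c))/(10*c))
4757 + n(C(-7), -20) = 4757 + (⅒)*(-(4 + (-7)² - 4*(-7)) - 1*(-20)*(5 - 20))/(-20) = 4757 + (⅒)*(-1/20)*(-(4 + 49 + 28) - 1*(-20)*(-15)) = 4757 + (⅒)*(-1/20)*(-1*81 - 300) = 4757 + (⅒)*(-1/20)*(-81 - 300) = 4757 + (⅒)*(-1/20)*(-381) = 4757 + 381/200 = 951781/200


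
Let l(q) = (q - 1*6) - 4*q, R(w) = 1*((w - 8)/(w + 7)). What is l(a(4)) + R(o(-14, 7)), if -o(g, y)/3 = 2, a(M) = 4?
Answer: -32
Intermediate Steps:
o(g, y) = -6 (o(g, y) = -3*2 = -6)
R(w) = (-8 + w)/(7 + w) (R(w) = 1*((-8 + w)/(7 + w)) = (-8 + w)/(7 + w))
l(q) = -6 - 3*q (l(q) = (q - 6) - 4*q = (-6 + q) - 4*q = -6 - 3*q)
l(a(4)) + R(o(-14, 7)) = (-6 - 3*4) + (-8 - 6)/(7 - 6) = (-6 - 12) - 14/1 = -18 + 1*(-14) = -18 - 14 = -32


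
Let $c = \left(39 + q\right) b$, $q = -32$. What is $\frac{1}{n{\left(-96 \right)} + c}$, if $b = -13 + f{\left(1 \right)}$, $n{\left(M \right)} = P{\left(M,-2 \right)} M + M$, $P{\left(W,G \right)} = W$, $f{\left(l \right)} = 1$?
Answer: $\frac{1}{9036} \approx 0.00011067$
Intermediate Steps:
$n{\left(M \right)} = M + M^{2}$ ($n{\left(M \right)} = M M + M = M^{2} + M = M + M^{2}$)
$b = -12$ ($b = -13 + 1 = -12$)
$c = -84$ ($c = \left(39 - 32\right) \left(-12\right) = 7 \left(-12\right) = -84$)
$\frac{1}{n{\left(-96 \right)} + c} = \frac{1}{- 96 \left(1 - 96\right) - 84} = \frac{1}{\left(-96\right) \left(-95\right) - 84} = \frac{1}{9120 - 84} = \frac{1}{9036}$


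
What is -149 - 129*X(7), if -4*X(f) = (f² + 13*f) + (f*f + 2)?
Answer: 24043/4 ≈ 6010.8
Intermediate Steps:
X(f) = -½ - 13*f/4 - f²/2 (X(f) = -((f² + 13*f) + (f*f + 2))/4 = -((f² + 13*f) + (f² + 2))/4 = -((f² + 13*f) + (2 + f²))/4 = -(2 + 2*f² + 13*f)/4 = -½ - 13*f/4 - f²/2)
-149 - 129*X(7) = -149 - 129*(-½ - 13/4*7 - ½*7²) = -149 - 129*(-½ - 91/4 - ½*49) = -149 - 129*(-½ - 91/4 - 49/2) = -149 - 129*(-191/4) = -149 + 24639/4 = 24043/4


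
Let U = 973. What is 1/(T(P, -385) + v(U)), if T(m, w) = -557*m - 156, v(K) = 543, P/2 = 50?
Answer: -1/55313 ≈ -1.8079e-5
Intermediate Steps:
P = 100 (P = 2*50 = 100)
T(m, w) = -156 - 557*m
1/(T(P, -385) + v(U)) = 1/((-156 - 557*100) + 543) = 1/((-156 - 55700) + 543) = 1/(-55856 + 543) = 1/(-55313) = -1/55313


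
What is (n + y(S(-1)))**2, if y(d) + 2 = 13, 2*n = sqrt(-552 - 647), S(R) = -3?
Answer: (22 + I*sqrt(1199))**2/4 ≈ -178.75 + 380.89*I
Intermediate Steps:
n = I*sqrt(1199)/2 (n = sqrt(-552 - 647)/2 = sqrt(-1199)/2 = (I*sqrt(1199))/2 = I*sqrt(1199)/2 ≈ 17.313*I)
y(d) = 11 (y(d) = -2 + 13 = 11)
(n + y(S(-1)))**2 = (I*sqrt(1199)/2 + 11)**2 = (11 + I*sqrt(1199)/2)**2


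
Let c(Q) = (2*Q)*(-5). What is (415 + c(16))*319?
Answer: 81345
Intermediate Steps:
c(Q) = -10*Q
(415 + c(16))*319 = (415 - 10*16)*319 = (415 - 160)*319 = 255*319 = 81345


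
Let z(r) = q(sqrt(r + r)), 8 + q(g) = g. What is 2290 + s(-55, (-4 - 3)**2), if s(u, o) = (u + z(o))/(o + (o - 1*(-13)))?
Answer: 84709/37 + 7*sqrt(2)/111 ≈ 2289.5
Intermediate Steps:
q(g) = -8 + g
z(r) = -8 + sqrt(2)*sqrt(r) (z(r) = -8 + sqrt(r + r) = -8 + sqrt(2*r) = -8 + sqrt(2)*sqrt(r))
s(u, o) = (-8 + u + sqrt(2)*sqrt(o))/(13 + 2*o) (s(u, o) = (u + (-8 + sqrt(2)*sqrt(o)))/(o + (o - 1*(-13))) = (-8 + u + sqrt(2)*sqrt(o))/(o + (o + 13)) = (-8 + u + sqrt(2)*sqrt(o))/(o + (13 + o)) = (-8 + u + sqrt(2)*sqrt(o))/(13 + 2*o))
2290 + s(-55, (-4 - 3)**2) = 2290 + (-8 - 55 + sqrt(2)*sqrt((-4 - 3)**2))/(13 + 2*(-4 - 3)**2) = 2290 + (-8 - 55 + sqrt(2)*sqrt((-7)**2))/(13 + 2*(-7)**2) = 2290 + (-8 - 55 + sqrt(2)*sqrt(49))/(13 + 2*49) = 2290 + (-8 - 55 + sqrt(2)*7)/(13 + 98) = 2290 + (-8 - 55 + 7*sqrt(2))/111 = 2290 + (-63 + 7*sqrt(2))/111 = 2290 + (-21/37 + 7*sqrt(2)/111) = 84709/37 + 7*sqrt(2)/111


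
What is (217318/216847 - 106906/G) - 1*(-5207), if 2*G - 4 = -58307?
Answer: 65890253929805/12642830641 ≈ 5211.7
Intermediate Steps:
G = -58303/2 (G = 2 + (½)*(-58307) = 2 - 58307/2 = -58303/2 ≈ -29152.)
(217318/216847 - 106906/G) - 1*(-5207) = (217318/216847 - 106906/(-58303/2)) - 1*(-5207) = (217318*(1/216847) - 106906*(-2/58303)) + 5207 = (217318/216847 + 213812/58303) + 5207 = 59034782118/12642830641 + 5207 = 65890253929805/12642830641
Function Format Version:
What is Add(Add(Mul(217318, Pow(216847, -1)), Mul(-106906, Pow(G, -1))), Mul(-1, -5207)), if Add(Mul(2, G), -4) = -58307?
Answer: Rational(65890253929805, 12642830641) ≈ 5211.7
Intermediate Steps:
G = Rational(-58303, 2) (G = Add(2, Mul(Rational(1, 2), -58307)) = Add(2, Rational(-58307, 2)) = Rational(-58303, 2) ≈ -29152.)
Add(Add(Mul(217318, Pow(216847, -1)), Mul(-106906, Pow(G, -1))), Mul(-1, -5207)) = Add(Add(Mul(217318, Pow(216847, -1)), Mul(-106906, Pow(Rational(-58303, 2), -1))), Mul(-1, -5207)) = Add(Add(Mul(217318, Rational(1, 216847)), Mul(-106906, Rational(-2, 58303))), 5207) = Add(Add(Rational(217318, 216847), Rational(213812, 58303)), 5207) = Add(Rational(59034782118, 12642830641), 5207) = Rational(65890253929805, 12642830641)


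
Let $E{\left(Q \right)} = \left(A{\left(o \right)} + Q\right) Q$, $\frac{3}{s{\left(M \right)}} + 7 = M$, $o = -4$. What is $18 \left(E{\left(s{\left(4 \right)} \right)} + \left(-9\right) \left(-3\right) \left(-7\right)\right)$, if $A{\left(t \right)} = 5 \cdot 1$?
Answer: $-3474$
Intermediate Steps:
$A{\left(t \right)} = 5$
$s{\left(M \right)} = \frac{3}{-7 + M}$
$E{\left(Q \right)} = Q \left(5 + Q\right)$ ($E{\left(Q \right)} = \left(5 + Q\right) Q = Q \left(5 + Q\right)$)
$18 \left(E{\left(s{\left(4 \right)} \right)} + \left(-9\right) \left(-3\right) \left(-7\right)\right) = 18 \left(\frac{3}{-7 + 4} \left(5 + \frac{3}{-7 + 4}\right) + \left(-9\right) \left(-3\right) \left(-7\right)\right) = 18 \left(\frac{3}{-3} \left(5 + \frac{3}{-3}\right) + 27 \left(-7\right)\right) = 18 \left(3 \left(- \frac{1}{3}\right) \left(5 + 3 \left(- \frac{1}{3}\right)\right) - 189\right) = 18 \left(- (5 - 1) - 189\right) = 18 \left(\left(-1\right) 4 - 189\right) = 18 \left(-4 - 189\right) = 18 \left(-193\right) = -3474$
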